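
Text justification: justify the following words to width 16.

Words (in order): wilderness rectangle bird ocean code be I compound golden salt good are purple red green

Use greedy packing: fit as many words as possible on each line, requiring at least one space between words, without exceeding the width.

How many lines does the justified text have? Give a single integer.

Line 1: ['wilderness'] (min_width=10, slack=6)
Line 2: ['rectangle', 'bird'] (min_width=14, slack=2)
Line 3: ['ocean', 'code', 'be', 'I'] (min_width=15, slack=1)
Line 4: ['compound', 'golden'] (min_width=15, slack=1)
Line 5: ['salt', 'good', 'are'] (min_width=13, slack=3)
Line 6: ['purple', 'red', 'green'] (min_width=16, slack=0)
Total lines: 6

Answer: 6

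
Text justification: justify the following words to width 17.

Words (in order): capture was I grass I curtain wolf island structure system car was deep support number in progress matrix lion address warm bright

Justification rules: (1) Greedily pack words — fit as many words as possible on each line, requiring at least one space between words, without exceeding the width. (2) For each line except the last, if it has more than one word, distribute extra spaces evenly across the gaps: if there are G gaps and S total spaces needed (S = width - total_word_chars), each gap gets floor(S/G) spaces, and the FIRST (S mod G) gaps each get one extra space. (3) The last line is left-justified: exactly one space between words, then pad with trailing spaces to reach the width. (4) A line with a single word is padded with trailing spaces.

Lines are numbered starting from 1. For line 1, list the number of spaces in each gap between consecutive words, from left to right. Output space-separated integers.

Answer: 3 3

Derivation:
Line 1: ['capture', 'was', 'I'] (min_width=13, slack=4)
Line 2: ['grass', 'I', 'curtain'] (min_width=15, slack=2)
Line 3: ['wolf', 'island'] (min_width=11, slack=6)
Line 4: ['structure', 'system'] (min_width=16, slack=1)
Line 5: ['car', 'was', 'deep'] (min_width=12, slack=5)
Line 6: ['support', 'number', 'in'] (min_width=17, slack=0)
Line 7: ['progress', 'matrix'] (min_width=15, slack=2)
Line 8: ['lion', 'address', 'warm'] (min_width=17, slack=0)
Line 9: ['bright'] (min_width=6, slack=11)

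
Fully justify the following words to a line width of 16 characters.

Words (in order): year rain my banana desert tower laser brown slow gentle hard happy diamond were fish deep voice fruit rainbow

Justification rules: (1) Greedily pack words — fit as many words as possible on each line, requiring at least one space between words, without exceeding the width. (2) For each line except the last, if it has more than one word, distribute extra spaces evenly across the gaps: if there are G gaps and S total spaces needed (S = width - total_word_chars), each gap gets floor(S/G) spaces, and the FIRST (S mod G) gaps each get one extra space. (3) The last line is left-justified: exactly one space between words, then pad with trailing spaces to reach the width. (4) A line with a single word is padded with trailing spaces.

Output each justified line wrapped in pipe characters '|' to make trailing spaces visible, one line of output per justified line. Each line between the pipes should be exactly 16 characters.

Answer: |year   rain   my|
|banana    desert|
|tower      laser|
|brown       slow|
|gentle      hard|
|happy    diamond|
|were  fish  deep|
|voice      fruit|
|rainbow         |

Derivation:
Line 1: ['year', 'rain', 'my'] (min_width=12, slack=4)
Line 2: ['banana', 'desert'] (min_width=13, slack=3)
Line 3: ['tower', 'laser'] (min_width=11, slack=5)
Line 4: ['brown', 'slow'] (min_width=10, slack=6)
Line 5: ['gentle', 'hard'] (min_width=11, slack=5)
Line 6: ['happy', 'diamond'] (min_width=13, slack=3)
Line 7: ['were', 'fish', 'deep'] (min_width=14, slack=2)
Line 8: ['voice', 'fruit'] (min_width=11, slack=5)
Line 9: ['rainbow'] (min_width=7, slack=9)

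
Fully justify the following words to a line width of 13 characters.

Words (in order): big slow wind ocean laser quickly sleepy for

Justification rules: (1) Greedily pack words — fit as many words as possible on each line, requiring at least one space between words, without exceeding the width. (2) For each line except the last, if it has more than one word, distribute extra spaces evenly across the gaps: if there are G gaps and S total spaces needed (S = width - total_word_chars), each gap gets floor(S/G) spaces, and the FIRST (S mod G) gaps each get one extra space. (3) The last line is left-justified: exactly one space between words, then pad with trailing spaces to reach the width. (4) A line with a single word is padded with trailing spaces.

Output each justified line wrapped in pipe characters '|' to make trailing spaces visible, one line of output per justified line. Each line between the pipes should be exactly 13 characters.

Line 1: ['big', 'slow', 'wind'] (min_width=13, slack=0)
Line 2: ['ocean', 'laser'] (min_width=11, slack=2)
Line 3: ['quickly'] (min_width=7, slack=6)
Line 4: ['sleepy', 'for'] (min_width=10, slack=3)

Answer: |big slow wind|
|ocean   laser|
|quickly      |
|sleepy for   |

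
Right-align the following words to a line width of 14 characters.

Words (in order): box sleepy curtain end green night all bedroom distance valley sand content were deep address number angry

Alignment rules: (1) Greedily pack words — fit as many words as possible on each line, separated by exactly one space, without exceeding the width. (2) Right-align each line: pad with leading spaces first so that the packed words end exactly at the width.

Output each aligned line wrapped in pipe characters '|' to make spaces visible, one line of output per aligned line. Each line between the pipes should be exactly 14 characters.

Answer: |    box sleepy|
|   curtain end|
|   green night|
|   all bedroom|
|      distance|
|   valley sand|
|  content were|
|  deep address|
|  number angry|

Derivation:
Line 1: ['box', 'sleepy'] (min_width=10, slack=4)
Line 2: ['curtain', 'end'] (min_width=11, slack=3)
Line 3: ['green', 'night'] (min_width=11, slack=3)
Line 4: ['all', 'bedroom'] (min_width=11, slack=3)
Line 5: ['distance'] (min_width=8, slack=6)
Line 6: ['valley', 'sand'] (min_width=11, slack=3)
Line 7: ['content', 'were'] (min_width=12, slack=2)
Line 8: ['deep', 'address'] (min_width=12, slack=2)
Line 9: ['number', 'angry'] (min_width=12, slack=2)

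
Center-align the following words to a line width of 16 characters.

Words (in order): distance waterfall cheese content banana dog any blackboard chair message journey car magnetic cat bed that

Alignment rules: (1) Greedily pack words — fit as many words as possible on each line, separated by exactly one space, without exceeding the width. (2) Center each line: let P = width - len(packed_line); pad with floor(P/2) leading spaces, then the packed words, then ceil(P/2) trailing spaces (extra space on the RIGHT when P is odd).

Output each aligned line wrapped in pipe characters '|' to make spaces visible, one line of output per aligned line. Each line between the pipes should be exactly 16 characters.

Answer: |    distance    |
|waterfall cheese|
| content banana |
|    dog any     |
|blackboard chair|
|message journey |
|car magnetic cat|
|    bed that    |

Derivation:
Line 1: ['distance'] (min_width=8, slack=8)
Line 2: ['waterfall', 'cheese'] (min_width=16, slack=0)
Line 3: ['content', 'banana'] (min_width=14, slack=2)
Line 4: ['dog', 'any'] (min_width=7, slack=9)
Line 5: ['blackboard', 'chair'] (min_width=16, slack=0)
Line 6: ['message', 'journey'] (min_width=15, slack=1)
Line 7: ['car', 'magnetic', 'cat'] (min_width=16, slack=0)
Line 8: ['bed', 'that'] (min_width=8, slack=8)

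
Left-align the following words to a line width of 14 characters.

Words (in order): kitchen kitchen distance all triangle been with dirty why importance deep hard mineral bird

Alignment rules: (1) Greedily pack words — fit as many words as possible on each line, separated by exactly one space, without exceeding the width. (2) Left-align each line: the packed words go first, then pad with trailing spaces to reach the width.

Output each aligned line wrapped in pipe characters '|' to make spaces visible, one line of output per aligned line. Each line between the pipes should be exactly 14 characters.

Answer: |kitchen       |
|kitchen       |
|distance all  |
|triangle been |
|with dirty why|
|importance    |
|deep hard     |
|mineral bird  |

Derivation:
Line 1: ['kitchen'] (min_width=7, slack=7)
Line 2: ['kitchen'] (min_width=7, slack=7)
Line 3: ['distance', 'all'] (min_width=12, slack=2)
Line 4: ['triangle', 'been'] (min_width=13, slack=1)
Line 5: ['with', 'dirty', 'why'] (min_width=14, slack=0)
Line 6: ['importance'] (min_width=10, slack=4)
Line 7: ['deep', 'hard'] (min_width=9, slack=5)
Line 8: ['mineral', 'bird'] (min_width=12, slack=2)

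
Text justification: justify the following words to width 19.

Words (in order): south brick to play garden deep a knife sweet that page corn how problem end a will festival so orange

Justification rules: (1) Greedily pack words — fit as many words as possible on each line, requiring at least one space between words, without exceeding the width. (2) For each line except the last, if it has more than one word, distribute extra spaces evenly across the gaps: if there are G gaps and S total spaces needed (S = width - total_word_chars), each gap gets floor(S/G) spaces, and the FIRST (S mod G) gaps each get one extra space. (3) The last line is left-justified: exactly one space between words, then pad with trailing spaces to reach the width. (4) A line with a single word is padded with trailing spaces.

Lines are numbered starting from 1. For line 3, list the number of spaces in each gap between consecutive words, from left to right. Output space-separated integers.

Line 1: ['south', 'brick', 'to', 'play'] (min_width=19, slack=0)
Line 2: ['garden', 'deep', 'a', 'knife'] (min_width=19, slack=0)
Line 3: ['sweet', 'that', 'page'] (min_width=15, slack=4)
Line 4: ['corn', 'how', 'problem'] (min_width=16, slack=3)
Line 5: ['end', 'a', 'will', 'festival'] (min_width=19, slack=0)
Line 6: ['so', 'orange'] (min_width=9, slack=10)

Answer: 3 3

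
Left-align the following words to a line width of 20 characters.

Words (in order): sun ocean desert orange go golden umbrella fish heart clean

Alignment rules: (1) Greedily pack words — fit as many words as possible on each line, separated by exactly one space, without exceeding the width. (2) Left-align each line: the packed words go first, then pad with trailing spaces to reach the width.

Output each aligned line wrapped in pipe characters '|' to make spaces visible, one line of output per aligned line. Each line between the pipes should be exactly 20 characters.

Answer: |sun ocean desert    |
|orange go golden    |
|umbrella fish heart |
|clean               |

Derivation:
Line 1: ['sun', 'ocean', 'desert'] (min_width=16, slack=4)
Line 2: ['orange', 'go', 'golden'] (min_width=16, slack=4)
Line 3: ['umbrella', 'fish', 'heart'] (min_width=19, slack=1)
Line 4: ['clean'] (min_width=5, slack=15)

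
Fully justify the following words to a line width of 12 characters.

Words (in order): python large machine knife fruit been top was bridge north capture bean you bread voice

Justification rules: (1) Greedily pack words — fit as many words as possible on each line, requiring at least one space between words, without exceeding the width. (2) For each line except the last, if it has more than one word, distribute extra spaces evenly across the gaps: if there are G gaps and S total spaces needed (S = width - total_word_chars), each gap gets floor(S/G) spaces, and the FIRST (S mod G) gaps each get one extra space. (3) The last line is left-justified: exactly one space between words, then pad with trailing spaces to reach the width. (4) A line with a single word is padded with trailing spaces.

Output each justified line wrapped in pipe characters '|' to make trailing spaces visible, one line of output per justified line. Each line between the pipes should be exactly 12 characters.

Line 1: ['python', 'large'] (min_width=12, slack=0)
Line 2: ['machine'] (min_width=7, slack=5)
Line 3: ['knife', 'fruit'] (min_width=11, slack=1)
Line 4: ['been', 'top', 'was'] (min_width=12, slack=0)
Line 5: ['bridge', 'north'] (min_width=12, slack=0)
Line 6: ['capture', 'bean'] (min_width=12, slack=0)
Line 7: ['you', 'bread'] (min_width=9, slack=3)
Line 8: ['voice'] (min_width=5, slack=7)

Answer: |python large|
|machine     |
|knife  fruit|
|been top was|
|bridge north|
|capture bean|
|you    bread|
|voice       |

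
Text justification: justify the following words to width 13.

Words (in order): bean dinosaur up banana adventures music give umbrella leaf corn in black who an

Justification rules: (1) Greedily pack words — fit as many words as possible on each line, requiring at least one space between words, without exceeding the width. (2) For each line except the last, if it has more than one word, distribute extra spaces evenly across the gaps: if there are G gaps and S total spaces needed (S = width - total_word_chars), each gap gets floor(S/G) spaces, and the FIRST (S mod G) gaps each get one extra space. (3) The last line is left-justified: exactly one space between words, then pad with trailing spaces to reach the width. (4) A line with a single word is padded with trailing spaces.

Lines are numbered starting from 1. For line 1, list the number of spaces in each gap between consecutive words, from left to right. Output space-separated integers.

Answer: 1

Derivation:
Line 1: ['bean', 'dinosaur'] (min_width=13, slack=0)
Line 2: ['up', 'banana'] (min_width=9, slack=4)
Line 3: ['adventures'] (min_width=10, slack=3)
Line 4: ['music', 'give'] (min_width=10, slack=3)
Line 5: ['umbrella', 'leaf'] (min_width=13, slack=0)
Line 6: ['corn', 'in', 'black'] (min_width=13, slack=0)
Line 7: ['who', 'an'] (min_width=6, slack=7)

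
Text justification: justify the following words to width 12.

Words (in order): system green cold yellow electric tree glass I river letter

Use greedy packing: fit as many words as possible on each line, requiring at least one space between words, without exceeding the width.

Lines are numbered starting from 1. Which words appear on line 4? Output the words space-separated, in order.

Answer: tree glass I

Derivation:
Line 1: ['system', 'green'] (min_width=12, slack=0)
Line 2: ['cold', 'yellow'] (min_width=11, slack=1)
Line 3: ['electric'] (min_width=8, slack=4)
Line 4: ['tree', 'glass', 'I'] (min_width=12, slack=0)
Line 5: ['river', 'letter'] (min_width=12, slack=0)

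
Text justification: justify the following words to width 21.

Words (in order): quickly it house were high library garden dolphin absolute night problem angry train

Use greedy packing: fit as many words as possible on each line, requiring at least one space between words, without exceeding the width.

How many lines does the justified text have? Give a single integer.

Line 1: ['quickly', 'it', 'house', 'were'] (min_width=21, slack=0)
Line 2: ['high', 'library', 'garden'] (min_width=19, slack=2)
Line 3: ['dolphin', 'absolute'] (min_width=16, slack=5)
Line 4: ['night', 'problem', 'angry'] (min_width=19, slack=2)
Line 5: ['train'] (min_width=5, slack=16)
Total lines: 5

Answer: 5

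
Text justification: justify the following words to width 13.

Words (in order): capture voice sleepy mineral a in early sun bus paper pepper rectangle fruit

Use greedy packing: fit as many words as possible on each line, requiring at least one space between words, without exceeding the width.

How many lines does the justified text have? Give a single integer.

Line 1: ['capture', 'voice'] (min_width=13, slack=0)
Line 2: ['sleepy'] (min_width=6, slack=7)
Line 3: ['mineral', 'a', 'in'] (min_width=12, slack=1)
Line 4: ['early', 'sun', 'bus'] (min_width=13, slack=0)
Line 5: ['paper', 'pepper'] (min_width=12, slack=1)
Line 6: ['rectangle'] (min_width=9, slack=4)
Line 7: ['fruit'] (min_width=5, slack=8)
Total lines: 7

Answer: 7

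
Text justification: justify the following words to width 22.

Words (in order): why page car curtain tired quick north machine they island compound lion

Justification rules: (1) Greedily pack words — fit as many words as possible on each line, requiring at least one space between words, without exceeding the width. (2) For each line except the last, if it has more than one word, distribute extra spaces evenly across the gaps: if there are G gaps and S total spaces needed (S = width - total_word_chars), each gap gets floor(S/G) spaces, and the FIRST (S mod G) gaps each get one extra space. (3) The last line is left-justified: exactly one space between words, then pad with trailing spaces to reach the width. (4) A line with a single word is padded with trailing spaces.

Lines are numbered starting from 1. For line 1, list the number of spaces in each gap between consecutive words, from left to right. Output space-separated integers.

Line 1: ['why', 'page', 'car', 'curtain'] (min_width=20, slack=2)
Line 2: ['tired', 'quick', 'north'] (min_width=17, slack=5)
Line 3: ['machine', 'they', 'island'] (min_width=19, slack=3)
Line 4: ['compound', 'lion'] (min_width=13, slack=9)

Answer: 2 2 1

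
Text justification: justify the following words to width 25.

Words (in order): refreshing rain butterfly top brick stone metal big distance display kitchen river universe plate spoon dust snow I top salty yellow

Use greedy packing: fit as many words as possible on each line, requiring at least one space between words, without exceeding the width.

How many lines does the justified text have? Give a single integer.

Line 1: ['refreshing', 'rain', 'butterfly'] (min_width=25, slack=0)
Line 2: ['top', 'brick', 'stone', 'metal', 'big'] (min_width=25, slack=0)
Line 3: ['distance', 'display', 'kitchen'] (min_width=24, slack=1)
Line 4: ['river', 'universe', 'plate'] (min_width=20, slack=5)
Line 5: ['spoon', 'dust', 'snow', 'I', 'top'] (min_width=21, slack=4)
Line 6: ['salty', 'yellow'] (min_width=12, slack=13)
Total lines: 6

Answer: 6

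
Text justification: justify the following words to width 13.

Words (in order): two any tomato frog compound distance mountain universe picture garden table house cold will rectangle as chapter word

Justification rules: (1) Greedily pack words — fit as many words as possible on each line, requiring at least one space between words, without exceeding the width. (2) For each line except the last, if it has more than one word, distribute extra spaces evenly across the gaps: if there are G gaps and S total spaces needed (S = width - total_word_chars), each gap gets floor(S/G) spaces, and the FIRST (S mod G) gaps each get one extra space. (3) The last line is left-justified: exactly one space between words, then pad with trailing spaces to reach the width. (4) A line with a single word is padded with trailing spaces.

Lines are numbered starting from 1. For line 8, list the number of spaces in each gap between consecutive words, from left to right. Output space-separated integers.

Line 1: ['two', 'any'] (min_width=7, slack=6)
Line 2: ['tomato', 'frog'] (min_width=11, slack=2)
Line 3: ['compound'] (min_width=8, slack=5)
Line 4: ['distance'] (min_width=8, slack=5)
Line 5: ['mountain'] (min_width=8, slack=5)
Line 6: ['universe'] (min_width=8, slack=5)
Line 7: ['picture'] (min_width=7, slack=6)
Line 8: ['garden', 'table'] (min_width=12, slack=1)
Line 9: ['house', 'cold'] (min_width=10, slack=3)
Line 10: ['will'] (min_width=4, slack=9)
Line 11: ['rectangle', 'as'] (min_width=12, slack=1)
Line 12: ['chapter', 'word'] (min_width=12, slack=1)

Answer: 2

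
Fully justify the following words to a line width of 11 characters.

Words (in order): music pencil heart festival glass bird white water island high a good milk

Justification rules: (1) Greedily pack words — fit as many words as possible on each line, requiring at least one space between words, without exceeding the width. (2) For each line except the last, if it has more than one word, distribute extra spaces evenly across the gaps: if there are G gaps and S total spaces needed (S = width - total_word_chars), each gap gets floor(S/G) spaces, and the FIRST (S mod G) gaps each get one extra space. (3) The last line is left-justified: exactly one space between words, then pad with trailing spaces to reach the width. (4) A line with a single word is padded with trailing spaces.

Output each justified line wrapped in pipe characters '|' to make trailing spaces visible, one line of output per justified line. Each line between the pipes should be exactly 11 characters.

Answer: |music      |
|pencil     |
|heart      |
|festival   |
|glass  bird|
|white water|
|island high|
|a good milk|

Derivation:
Line 1: ['music'] (min_width=5, slack=6)
Line 2: ['pencil'] (min_width=6, slack=5)
Line 3: ['heart'] (min_width=5, slack=6)
Line 4: ['festival'] (min_width=8, slack=3)
Line 5: ['glass', 'bird'] (min_width=10, slack=1)
Line 6: ['white', 'water'] (min_width=11, slack=0)
Line 7: ['island', 'high'] (min_width=11, slack=0)
Line 8: ['a', 'good', 'milk'] (min_width=11, slack=0)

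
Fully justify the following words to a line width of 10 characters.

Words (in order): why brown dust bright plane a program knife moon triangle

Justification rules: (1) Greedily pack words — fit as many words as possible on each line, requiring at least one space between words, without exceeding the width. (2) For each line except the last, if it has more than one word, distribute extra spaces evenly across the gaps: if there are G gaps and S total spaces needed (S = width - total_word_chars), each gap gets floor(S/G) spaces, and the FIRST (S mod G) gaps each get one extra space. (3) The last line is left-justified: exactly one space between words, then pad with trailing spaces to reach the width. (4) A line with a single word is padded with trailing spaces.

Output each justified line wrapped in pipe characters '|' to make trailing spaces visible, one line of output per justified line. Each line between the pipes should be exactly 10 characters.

Line 1: ['why', 'brown'] (min_width=9, slack=1)
Line 2: ['dust'] (min_width=4, slack=6)
Line 3: ['bright'] (min_width=6, slack=4)
Line 4: ['plane', 'a'] (min_width=7, slack=3)
Line 5: ['program'] (min_width=7, slack=3)
Line 6: ['knife', 'moon'] (min_width=10, slack=0)
Line 7: ['triangle'] (min_width=8, slack=2)

Answer: |why  brown|
|dust      |
|bright    |
|plane    a|
|program   |
|knife moon|
|triangle  |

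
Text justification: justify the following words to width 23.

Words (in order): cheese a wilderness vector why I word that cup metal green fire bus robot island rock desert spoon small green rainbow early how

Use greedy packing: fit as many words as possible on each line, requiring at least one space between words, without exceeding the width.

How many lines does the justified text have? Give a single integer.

Answer: 6

Derivation:
Line 1: ['cheese', 'a', 'wilderness'] (min_width=19, slack=4)
Line 2: ['vector', 'why', 'I', 'word', 'that'] (min_width=22, slack=1)
Line 3: ['cup', 'metal', 'green', 'fire'] (min_width=20, slack=3)
Line 4: ['bus', 'robot', 'island', 'rock'] (min_width=21, slack=2)
Line 5: ['desert', 'spoon', 'small'] (min_width=18, slack=5)
Line 6: ['green', 'rainbow', 'early', 'how'] (min_width=23, slack=0)
Total lines: 6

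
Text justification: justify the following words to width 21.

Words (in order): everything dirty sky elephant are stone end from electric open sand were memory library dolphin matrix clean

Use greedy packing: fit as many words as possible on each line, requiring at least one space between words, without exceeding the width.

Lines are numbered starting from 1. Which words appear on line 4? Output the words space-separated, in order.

Line 1: ['everything', 'dirty', 'sky'] (min_width=20, slack=1)
Line 2: ['elephant', 'are', 'stone'] (min_width=18, slack=3)
Line 3: ['end', 'from', 'electric'] (min_width=17, slack=4)
Line 4: ['open', 'sand', 'were', 'memory'] (min_width=21, slack=0)
Line 5: ['library', 'dolphin'] (min_width=15, slack=6)
Line 6: ['matrix', 'clean'] (min_width=12, slack=9)

Answer: open sand were memory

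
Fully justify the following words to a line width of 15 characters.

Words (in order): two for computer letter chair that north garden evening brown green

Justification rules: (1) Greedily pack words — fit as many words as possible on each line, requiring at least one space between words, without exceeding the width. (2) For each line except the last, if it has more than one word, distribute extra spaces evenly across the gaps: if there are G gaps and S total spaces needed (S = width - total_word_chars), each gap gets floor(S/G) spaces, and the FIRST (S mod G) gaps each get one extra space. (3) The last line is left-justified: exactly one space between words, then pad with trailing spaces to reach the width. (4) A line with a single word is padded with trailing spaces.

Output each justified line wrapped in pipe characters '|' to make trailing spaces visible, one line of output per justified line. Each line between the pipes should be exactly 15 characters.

Line 1: ['two', 'for'] (min_width=7, slack=8)
Line 2: ['computer', 'letter'] (min_width=15, slack=0)
Line 3: ['chair', 'that'] (min_width=10, slack=5)
Line 4: ['north', 'garden'] (min_width=12, slack=3)
Line 5: ['evening', 'brown'] (min_width=13, slack=2)
Line 6: ['green'] (min_width=5, slack=10)

Answer: |two         for|
|computer letter|
|chair      that|
|north    garden|
|evening   brown|
|green          |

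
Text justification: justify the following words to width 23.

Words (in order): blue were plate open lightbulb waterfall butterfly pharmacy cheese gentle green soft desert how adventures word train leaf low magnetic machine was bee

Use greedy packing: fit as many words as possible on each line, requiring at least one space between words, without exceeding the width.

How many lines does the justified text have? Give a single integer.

Answer: 8

Derivation:
Line 1: ['blue', 'were', 'plate', 'open'] (min_width=20, slack=3)
Line 2: ['lightbulb', 'waterfall'] (min_width=19, slack=4)
Line 3: ['butterfly', 'pharmacy'] (min_width=18, slack=5)
Line 4: ['cheese', 'gentle', 'green'] (min_width=19, slack=4)
Line 5: ['soft', 'desert', 'how'] (min_width=15, slack=8)
Line 6: ['adventures', 'word', 'train'] (min_width=21, slack=2)
Line 7: ['leaf', 'low', 'magnetic'] (min_width=17, slack=6)
Line 8: ['machine', 'was', 'bee'] (min_width=15, slack=8)
Total lines: 8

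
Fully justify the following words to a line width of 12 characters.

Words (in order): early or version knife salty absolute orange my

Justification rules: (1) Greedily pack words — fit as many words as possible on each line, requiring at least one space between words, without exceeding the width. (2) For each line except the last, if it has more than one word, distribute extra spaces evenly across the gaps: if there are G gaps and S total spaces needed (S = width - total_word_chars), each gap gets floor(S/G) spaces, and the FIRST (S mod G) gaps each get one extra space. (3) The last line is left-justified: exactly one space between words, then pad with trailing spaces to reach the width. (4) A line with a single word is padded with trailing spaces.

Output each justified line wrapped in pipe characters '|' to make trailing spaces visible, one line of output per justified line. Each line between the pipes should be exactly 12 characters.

Line 1: ['early', 'or'] (min_width=8, slack=4)
Line 2: ['version'] (min_width=7, slack=5)
Line 3: ['knife', 'salty'] (min_width=11, slack=1)
Line 4: ['absolute'] (min_width=8, slack=4)
Line 5: ['orange', 'my'] (min_width=9, slack=3)

Answer: |early     or|
|version     |
|knife  salty|
|absolute    |
|orange my   |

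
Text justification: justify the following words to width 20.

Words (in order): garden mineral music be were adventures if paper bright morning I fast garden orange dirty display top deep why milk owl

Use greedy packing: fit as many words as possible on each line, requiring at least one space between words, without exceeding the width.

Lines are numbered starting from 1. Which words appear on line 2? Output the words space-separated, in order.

Line 1: ['garden', 'mineral', 'music'] (min_width=20, slack=0)
Line 2: ['be', 'were', 'adventures'] (min_width=18, slack=2)
Line 3: ['if', 'paper', 'bright'] (min_width=15, slack=5)
Line 4: ['morning', 'I', 'fast'] (min_width=14, slack=6)
Line 5: ['garden', 'orange', 'dirty'] (min_width=19, slack=1)
Line 6: ['display', 'top', 'deep', 'why'] (min_width=20, slack=0)
Line 7: ['milk', 'owl'] (min_width=8, slack=12)

Answer: be were adventures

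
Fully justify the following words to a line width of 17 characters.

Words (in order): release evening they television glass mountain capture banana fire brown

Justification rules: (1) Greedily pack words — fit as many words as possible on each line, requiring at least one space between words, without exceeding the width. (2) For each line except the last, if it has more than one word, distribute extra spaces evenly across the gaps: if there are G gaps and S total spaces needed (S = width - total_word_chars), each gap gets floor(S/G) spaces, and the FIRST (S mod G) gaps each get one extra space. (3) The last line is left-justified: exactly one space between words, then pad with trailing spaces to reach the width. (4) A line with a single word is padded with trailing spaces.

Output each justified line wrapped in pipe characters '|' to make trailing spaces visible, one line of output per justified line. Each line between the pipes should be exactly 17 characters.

Answer: |release   evening|
|they   television|
|glass    mountain|
|capture    banana|
|fire brown       |

Derivation:
Line 1: ['release', 'evening'] (min_width=15, slack=2)
Line 2: ['they', 'television'] (min_width=15, slack=2)
Line 3: ['glass', 'mountain'] (min_width=14, slack=3)
Line 4: ['capture', 'banana'] (min_width=14, slack=3)
Line 5: ['fire', 'brown'] (min_width=10, slack=7)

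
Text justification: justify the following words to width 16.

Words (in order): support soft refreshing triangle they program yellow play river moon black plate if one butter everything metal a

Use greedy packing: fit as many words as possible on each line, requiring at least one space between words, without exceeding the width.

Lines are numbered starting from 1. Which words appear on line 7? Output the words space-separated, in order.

Answer: one butter

Derivation:
Line 1: ['support', 'soft'] (min_width=12, slack=4)
Line 2: ['refreshing'] (min_width=10, slack=6)
Line 3: ['triangle', 'they'] (min_width=13, slack=3)
Line 4: ['program', 'yellow'] (min_width=14, slack=2)
Line 5: ['play', 'river', 'moon'] (min_width=15, slack=1)
Line 6: ['black', 'plate', 'if'] (min_width=14, slack=2)
Line 7: ['one', 'butter'] (min_width=10, slack=6)
Line 8: ['everything', 'metal'] (min_width=16, slack=0)
Line 9: ['a'] (min_width=1, slack=15)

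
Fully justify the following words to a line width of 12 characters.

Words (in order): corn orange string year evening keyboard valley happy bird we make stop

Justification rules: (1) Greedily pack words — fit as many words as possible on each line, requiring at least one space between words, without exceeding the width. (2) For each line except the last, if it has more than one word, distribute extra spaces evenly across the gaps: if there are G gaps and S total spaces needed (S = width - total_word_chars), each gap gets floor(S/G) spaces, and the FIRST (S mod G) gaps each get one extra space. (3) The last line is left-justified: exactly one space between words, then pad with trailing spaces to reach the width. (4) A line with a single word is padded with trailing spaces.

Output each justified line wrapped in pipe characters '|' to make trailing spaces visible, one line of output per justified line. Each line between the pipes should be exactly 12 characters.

Answer: |corn  orange|
|string  year|
|evening     |
|keyboard    |
|valley happy|
|bird we make|
|stop        |

Derivation:
Line 1: ['corn', 'orange'] (min_width=11, slack=1)
Line 2: ['string', 'year'] (min_width=11, slack=1)
Line 3: ['evening'] (min_width=7, slack=5)
Line 4: ['keyboard'] (min_width=8, slack=4)
Line 5: ['valley', 'happy'] (min_width=12, slack=0)
Line 6: ['bird', 'we', 'make'] (min_width=12, slack=0)
Line 7: ['stop'] (min_width=4, slack=8)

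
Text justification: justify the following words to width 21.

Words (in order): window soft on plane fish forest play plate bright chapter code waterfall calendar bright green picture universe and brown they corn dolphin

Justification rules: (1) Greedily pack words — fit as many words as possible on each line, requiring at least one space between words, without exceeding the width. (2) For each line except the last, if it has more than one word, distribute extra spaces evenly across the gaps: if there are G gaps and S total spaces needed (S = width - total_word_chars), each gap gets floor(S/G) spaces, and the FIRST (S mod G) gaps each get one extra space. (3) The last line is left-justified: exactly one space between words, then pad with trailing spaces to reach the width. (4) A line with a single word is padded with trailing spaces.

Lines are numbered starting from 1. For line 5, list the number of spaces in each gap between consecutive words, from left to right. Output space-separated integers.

Line 1: ['window', 'soft', 'on', 'plane'] (min_width=20, slack=1)
Line 2: ['fish', 'forest', 'play'] (min_width=16, slack=5)
Line 3: ['plate', 'bright', 'chapter'] (min_width=20, slack=1)
Line 4: ['code', 'waterfall'] (min_width=14, slack=7)
Line 5: ['calendar', 'bright', 'green'] (min_width=21, slack=0)
Line 6: ['picture', 'universe', 'and'] (min_width=20, slack=1)
Line 7: ['brown', 'they', 'corn'] (min_width=15, slack=6)
Line 8: ['dolphin'] (min_width=7, slack=14)

Answer: 1 1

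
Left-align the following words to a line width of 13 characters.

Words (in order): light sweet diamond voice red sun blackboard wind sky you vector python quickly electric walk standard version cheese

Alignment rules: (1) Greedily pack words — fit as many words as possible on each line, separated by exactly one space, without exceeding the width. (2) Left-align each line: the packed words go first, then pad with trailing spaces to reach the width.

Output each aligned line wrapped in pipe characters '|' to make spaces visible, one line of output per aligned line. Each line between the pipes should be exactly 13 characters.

Answer: |light sweet  |
|diamond voice|
|red sun      |
|blackboard   |
|wind sky you |
|vector python|
|quickly      |
|electric walk|
|standard     |
|version      |
|cheese       |

Derivation:
Line 1: ['light', 'sweet'] (min_width=11, slack=2)
Line 2: ['diamond', 'voice'] (min_width=13, slack=0)
Line 3: ['red', 'sun'] (min_width=7, slack=6)
Line 4: ['blackboard'] (min_width=10, slack=3)
Line 5: ['wind', 'sky', 'you'] (min_width=12, slack=1)
Line 6: ['vector', 'python'] (min_width=13, slack=0)
Line 7: ['quickly'] (min_width=7, slack=6)
Line 8: ['electric', 'walk'] (min_width=13, slack=0)
Line 9: ['standard'] (min_width=8, slack=5)
Line 10: ['version'] (min_width=7, slack=6)
Line 11: ['cheese'] (min_width=6, slack=7)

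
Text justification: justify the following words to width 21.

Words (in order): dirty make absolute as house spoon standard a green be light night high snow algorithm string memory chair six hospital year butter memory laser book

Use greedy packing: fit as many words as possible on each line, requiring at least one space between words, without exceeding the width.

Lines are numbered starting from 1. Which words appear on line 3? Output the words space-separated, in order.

Answer: standard a green be

Derivation:
Line 1: ['dirty', 'make', 'absolute'] (min_width=19, slack=2)
Line 2: ['as', 'house', 'spoon'] (min_width=14, slack=7)
Line 3: ['standard', 'a', 'green', 'be'] (min_width=19, slack=2)
Line 4: ['light', 'night', 'high', 'snow'] (min_width=21, slack=0)
Line 5: ['algorithm', 'string'] (min_width=16, slack=5)
Line 6: ['memory', 'chair', 'six'] (min_width=16, slack=5)
Line 7: ['hospital', 'year', 'butter'] (min_width=20, slack=1)
Line 8: ['memory', 'laser', 'book'] (min_width=17, slack=4)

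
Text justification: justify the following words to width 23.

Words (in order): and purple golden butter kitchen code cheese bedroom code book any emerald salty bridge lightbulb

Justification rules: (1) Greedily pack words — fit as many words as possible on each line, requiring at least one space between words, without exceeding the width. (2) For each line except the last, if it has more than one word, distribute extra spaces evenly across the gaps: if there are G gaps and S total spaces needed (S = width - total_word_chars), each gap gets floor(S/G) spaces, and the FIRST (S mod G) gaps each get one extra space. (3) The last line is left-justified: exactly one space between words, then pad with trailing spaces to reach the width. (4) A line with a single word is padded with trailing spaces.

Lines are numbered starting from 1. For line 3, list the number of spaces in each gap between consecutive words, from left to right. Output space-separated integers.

Answer: 3 3

Derivation:
Line 1: ['and', 'purple', 'golden'] (min_width=17, slack=6)
Line 2: ['butter', 'kitchen', 'code'] (min_width=19, slack=4)
Line 3: ['cheese', 'bedroom', 'code'] (min_width=19, slack=4)
Line 4: ['book', 'any', 'emerald', 'salty'] (min_width=22, slack=1)
Line 5: ['bridge', 'lightbulb'] (min_width=16, slack=7)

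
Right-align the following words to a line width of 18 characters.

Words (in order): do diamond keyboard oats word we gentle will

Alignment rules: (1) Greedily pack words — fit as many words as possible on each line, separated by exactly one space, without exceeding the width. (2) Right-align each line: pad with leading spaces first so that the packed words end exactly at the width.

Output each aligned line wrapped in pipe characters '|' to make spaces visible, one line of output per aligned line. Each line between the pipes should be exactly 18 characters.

Answer: |        do diamond|
|keyboard oats word|
|    we gentle will|

Derivation:
Line 1: ['do', 'diamond'] (min_width=10, slack=8)
Line 2: ['keyboard', 'oats', 'word'] (min_width=18, slack=0)
Line 3: ['we', 'gentle', 'will'] (min_width=14, slack=4)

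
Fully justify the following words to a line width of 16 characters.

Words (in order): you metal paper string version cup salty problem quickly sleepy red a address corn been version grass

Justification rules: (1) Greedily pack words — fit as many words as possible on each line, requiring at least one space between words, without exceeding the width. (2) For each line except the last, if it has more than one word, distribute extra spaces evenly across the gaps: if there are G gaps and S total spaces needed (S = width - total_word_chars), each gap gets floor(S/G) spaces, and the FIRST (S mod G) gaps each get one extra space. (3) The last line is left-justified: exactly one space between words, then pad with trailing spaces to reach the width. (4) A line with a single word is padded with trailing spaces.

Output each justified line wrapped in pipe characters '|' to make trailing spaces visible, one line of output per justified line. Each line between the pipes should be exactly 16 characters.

Line 1: ['you', 'metal', 'paper'] (min_width=15, slack=1)
Line 2: ['string', 'version'] (min_width=14, slack=2)
Line 3: ['cup', 'salty'] (min_width=9, slack=7)
Line 4: ['problem', 'quickly'] (min_width=15, slack=1)
Line 5: ['sleepy', 'red', 'a'] (min_width=12, slack=4)
Line 6: ['address', 'corn'] (min_width=12, slack=4)
Line 7: ['been', 'version'] (min_width=12, slack=4)
Line 8: ['grass'] (min_width=5, slack=11)

Answer: |you  metal paper|
|string   version|
|cup        salty|
|problem  quickly|
|sleepy   red   a|
|address     corn|
|been     version|
|grass           |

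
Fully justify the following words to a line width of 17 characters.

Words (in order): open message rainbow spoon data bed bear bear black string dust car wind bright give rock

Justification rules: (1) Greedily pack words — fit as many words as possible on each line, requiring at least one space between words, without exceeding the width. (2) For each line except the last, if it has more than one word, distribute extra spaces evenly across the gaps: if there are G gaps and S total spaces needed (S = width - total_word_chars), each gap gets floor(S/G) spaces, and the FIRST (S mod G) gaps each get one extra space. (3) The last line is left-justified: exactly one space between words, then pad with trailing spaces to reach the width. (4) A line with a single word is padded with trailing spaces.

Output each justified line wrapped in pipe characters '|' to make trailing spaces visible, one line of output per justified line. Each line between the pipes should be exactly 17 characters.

Line 1: ['open', 'message'] (min_width=12, slack=5)
Line 2: ['rainbow', 'spoon'] (min_width=13, slack=4)
Line 3: ['data', 'bed', 'bear'] (min_width=13, slack=4)
Line 4: ['bear', 'black', 'string'] (min_width=17, slack=0)
Line 5: ['dust', 'car', 'wind'] (min_width=13, slack=4)
Line 6: ['bright', 'give', 'rock'] (min_width=16, slack=1)

Answer: |open      message|
|rainbow     spoon|
|data   bed   bear|
|bear black string|
|dust   car   wind|
|bright give rock |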